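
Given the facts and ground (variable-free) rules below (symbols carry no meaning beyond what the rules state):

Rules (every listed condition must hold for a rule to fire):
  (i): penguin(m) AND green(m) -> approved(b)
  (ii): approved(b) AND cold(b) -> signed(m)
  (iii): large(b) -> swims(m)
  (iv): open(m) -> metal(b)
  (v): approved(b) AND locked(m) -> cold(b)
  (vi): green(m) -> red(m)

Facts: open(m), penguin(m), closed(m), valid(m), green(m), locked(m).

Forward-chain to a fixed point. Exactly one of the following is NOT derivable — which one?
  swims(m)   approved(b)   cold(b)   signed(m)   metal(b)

Round 1 — (i), (iv), (vi), derive approved(b), metal(b), red(m).
Round 2 — (v), derive cold(b).
Round 3 — (ii), derive signed(m).
Derived: approved(b) (round 1), metal(b) (round 1), signed(m) (round 3), cold(b) (round 2). swims(m) never appears in any round.

swims(m)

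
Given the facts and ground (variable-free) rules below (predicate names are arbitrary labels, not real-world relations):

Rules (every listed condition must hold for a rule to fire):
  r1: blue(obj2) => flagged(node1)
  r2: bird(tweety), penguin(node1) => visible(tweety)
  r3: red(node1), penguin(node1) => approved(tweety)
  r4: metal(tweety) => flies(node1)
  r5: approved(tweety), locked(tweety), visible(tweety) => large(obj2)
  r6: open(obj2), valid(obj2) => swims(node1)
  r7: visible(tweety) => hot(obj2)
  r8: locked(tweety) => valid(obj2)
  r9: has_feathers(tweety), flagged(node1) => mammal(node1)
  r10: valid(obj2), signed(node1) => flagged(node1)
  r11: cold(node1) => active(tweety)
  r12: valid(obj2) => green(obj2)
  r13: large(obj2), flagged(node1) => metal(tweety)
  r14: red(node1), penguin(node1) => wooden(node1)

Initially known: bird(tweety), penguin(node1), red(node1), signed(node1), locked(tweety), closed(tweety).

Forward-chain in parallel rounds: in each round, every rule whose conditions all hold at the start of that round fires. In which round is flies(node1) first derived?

4

Round 1: r2 [bird(tweety), penguin(node1) => visible(tweety)]; r3 [red(node1), penguin(node1) => approved(tweety)]; r8 [locked(tweety) => valid(obj2)]; r14 [red(node1), penguin(node1) => wooden(node1)]. New: visible(tweety), approved(tweety), valid(obj2), wooden(node1).
Round 2: r5 [approved(tweety), locked(tweety), visible(tweety) => large(obj2)]; r7 [visible(tweety) => hot(obj2)]; r10 [valid(obj2), signed(node1) => flagged(node1)]; r12 [valid(obj2) => green(obj2)]. New: large(obj2), hot(obj2), flagged(node1), green(obj2).
Round 3: r13 [large(obj2), flagged(node1) => metal(tweety)]. New: metal(tweety).
Round 4: r4 [metal(tweety) => flies(node1)]. New: flies(node1).
flies(node1) first appears in round 4.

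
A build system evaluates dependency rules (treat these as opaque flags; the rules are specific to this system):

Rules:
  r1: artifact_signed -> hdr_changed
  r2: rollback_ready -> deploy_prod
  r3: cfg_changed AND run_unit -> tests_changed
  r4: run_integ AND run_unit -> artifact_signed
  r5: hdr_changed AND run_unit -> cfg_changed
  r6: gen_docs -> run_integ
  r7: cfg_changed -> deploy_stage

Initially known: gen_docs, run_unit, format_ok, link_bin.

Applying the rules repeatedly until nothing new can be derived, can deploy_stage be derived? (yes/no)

Round 1: r6 [gen_docs -> run_integ]. New: run_integ.
Round 2: r4 [run_integ AND run_unit -> artifact_signed]. New: artifact_signed.
Round 3: r1 [artifact_signed -> hdr_changed]. New: hdr_changed.
Round 4: r5 [hdr_changed AND run_unit -> cfg_changed]. New: cfg_changed.
Round 5: r3 [cfg_changed AND run_unit -> tests_changed]; r7 [cfg_changed -> deploy_stage]. New: tests_changed, deploy_stage.
deploy_stage appears in round 5, so it is derivable.

yes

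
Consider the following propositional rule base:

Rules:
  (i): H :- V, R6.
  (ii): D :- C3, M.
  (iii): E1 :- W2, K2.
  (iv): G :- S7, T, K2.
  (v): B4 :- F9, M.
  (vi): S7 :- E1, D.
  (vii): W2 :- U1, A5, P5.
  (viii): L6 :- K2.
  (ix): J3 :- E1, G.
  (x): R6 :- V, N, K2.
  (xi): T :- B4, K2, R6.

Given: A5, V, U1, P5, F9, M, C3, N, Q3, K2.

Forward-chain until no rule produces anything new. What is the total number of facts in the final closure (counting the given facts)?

Round 1: (ii) [D :- C3, M.]; (v) [B4 :- F9, M.]; (vii) [W2 :- U1, A5, P5.]; (viii) [L6 :- K2.]; (x) [R6 :- V, N, K2.]. Adds D, B4, W2, L6, R6.
Round 2: (i) [H :- V, R6.]; (iii) [E1 :- W2, K2.]; (xi) [T :- B4, K2, R6.]. Adds H, E1, T.
Round 3: (vi) [S7 :- E1, D.]. Adds S7.
Round 4: (iv) [G :- S7, T, K2.]. Adds G.
Round 5: (ix) [J3 :- E1, G.]. Adds J3.
Closure: {A5, B4, C3, D, E1, F9, G, H, J3, K2, L6, M, N, P5, Q3, R6, S7, T, U1, V, W2} — 21 facts.

21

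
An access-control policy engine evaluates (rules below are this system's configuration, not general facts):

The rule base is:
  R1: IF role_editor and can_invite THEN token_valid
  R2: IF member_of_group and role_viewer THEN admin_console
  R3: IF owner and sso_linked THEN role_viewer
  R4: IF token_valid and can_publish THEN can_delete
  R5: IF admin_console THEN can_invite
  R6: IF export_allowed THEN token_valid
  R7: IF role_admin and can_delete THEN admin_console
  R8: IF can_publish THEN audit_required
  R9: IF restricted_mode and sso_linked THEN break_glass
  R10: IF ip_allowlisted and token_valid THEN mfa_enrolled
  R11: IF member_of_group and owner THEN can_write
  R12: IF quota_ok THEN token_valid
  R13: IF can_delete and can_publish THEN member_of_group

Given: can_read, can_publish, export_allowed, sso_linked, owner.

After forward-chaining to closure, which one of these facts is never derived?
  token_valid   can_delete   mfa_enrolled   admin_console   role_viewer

mfa_enrolled

Round 1 fires R3, R6, R8, giving role_viewer, token_valid, audit_required.
Round 2 fires R4, giving can_delete.
Round 3 fires R13, giving member_of_group.
Round 4 fires R2, R11, giving admin_console, can_write.
Round 5 fires R5, giving can_invite.
Derived: role_viewer (round 1), admin_console (round 4), token_valid (round 1), can_delete (round 2). mfa_enrolled never appears in any round.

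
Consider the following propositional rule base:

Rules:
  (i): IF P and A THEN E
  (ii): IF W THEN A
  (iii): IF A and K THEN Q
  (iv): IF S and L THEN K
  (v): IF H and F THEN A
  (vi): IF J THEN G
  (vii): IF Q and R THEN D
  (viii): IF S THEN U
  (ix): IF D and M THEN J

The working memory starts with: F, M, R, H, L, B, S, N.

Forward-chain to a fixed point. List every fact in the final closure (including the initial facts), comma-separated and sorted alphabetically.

A, B, D, F, G, H, J, K, L, M, N, Q, R, S, U

Round 1 fires (iv), (v), (viii), giving K, A, U.
Round 2 fires (iii), giving Q.
Round 3 fires (vii), giving D.
Round 4 fires (ix), giving J.
Round 5 fires (vi), giving G.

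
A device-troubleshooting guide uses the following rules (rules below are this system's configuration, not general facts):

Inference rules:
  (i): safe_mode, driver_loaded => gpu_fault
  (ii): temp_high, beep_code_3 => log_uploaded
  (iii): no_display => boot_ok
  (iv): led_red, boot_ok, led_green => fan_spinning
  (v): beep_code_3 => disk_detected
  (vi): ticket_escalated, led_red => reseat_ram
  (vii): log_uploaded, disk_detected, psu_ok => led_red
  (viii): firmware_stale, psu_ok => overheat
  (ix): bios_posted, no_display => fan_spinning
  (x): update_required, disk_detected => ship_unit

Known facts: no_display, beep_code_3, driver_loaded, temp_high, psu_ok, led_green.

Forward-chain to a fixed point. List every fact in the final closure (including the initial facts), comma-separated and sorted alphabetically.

beep_code_3, boot_ok, disk_detected, driver_loaded, fan_spinning, led_green, led_red, log_uploaded, no_display, psu_ok, temp_high

[1] (ii) [temp_high, beep_code_3 => log_uploaded]; (iii) [no_display => boot_ok]; (v) [beep_code_3 => disk_detected]. ⇒ new: log_uploaded, boot_ok, disk_detected.
[2] (vii) [log_uploaded, disk_detected, psu_ok => led_red]. ⇒ new: led_red.
[3] (iv) [led_red, boot_ok, led_green => fan_spinning]. ⇒ new: fan_spinning.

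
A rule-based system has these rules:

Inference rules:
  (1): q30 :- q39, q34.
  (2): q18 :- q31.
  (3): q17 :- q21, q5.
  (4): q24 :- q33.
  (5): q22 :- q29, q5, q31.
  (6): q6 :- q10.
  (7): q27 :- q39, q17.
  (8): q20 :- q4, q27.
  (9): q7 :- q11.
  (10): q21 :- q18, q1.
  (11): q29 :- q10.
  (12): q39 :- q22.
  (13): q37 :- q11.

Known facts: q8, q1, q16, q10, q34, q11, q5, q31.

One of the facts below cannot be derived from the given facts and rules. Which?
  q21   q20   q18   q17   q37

q20

Round 1 — (2), (6), (9), (11), (13), derive q18, q6, q7, q29, q37.
Round 2 — (5), (10), derive q22, q21.
Round 3 — (3), (12), derive q17, q39.
Round 4 — (1), (7), derive q30, q27.
Derived: q37 (round 1), q21 (round 2), q18 (round 1), q17 (round 3). q20 never appears in any round.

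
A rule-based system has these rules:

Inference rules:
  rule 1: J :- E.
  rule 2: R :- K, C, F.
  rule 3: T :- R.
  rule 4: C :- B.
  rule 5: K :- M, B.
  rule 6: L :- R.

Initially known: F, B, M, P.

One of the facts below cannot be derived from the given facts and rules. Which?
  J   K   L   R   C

Round 1 — rule 4, rule 5, derive C, K.
Round 2 — rule 2, derive R.
Round 3 — rule 3, rule 6, derive T, L.
Derived: K (round 1), L (round 3), R (round 2), C (round 1). J never appears in any round.

J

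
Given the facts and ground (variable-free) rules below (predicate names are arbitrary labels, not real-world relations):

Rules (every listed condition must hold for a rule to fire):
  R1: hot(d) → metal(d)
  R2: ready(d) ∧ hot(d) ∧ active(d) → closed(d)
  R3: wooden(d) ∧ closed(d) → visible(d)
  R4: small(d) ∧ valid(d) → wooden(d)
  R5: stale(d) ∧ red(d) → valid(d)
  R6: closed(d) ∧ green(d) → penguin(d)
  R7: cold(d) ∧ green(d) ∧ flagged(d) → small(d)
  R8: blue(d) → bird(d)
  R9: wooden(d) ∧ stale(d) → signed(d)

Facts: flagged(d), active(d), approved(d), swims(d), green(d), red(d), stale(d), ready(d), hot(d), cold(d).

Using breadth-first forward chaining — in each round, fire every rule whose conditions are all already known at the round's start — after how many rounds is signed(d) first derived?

Round 1 fires R1, R2, R5, R7, giving metal(d), closed(d), valid(d), small(d).
Round 2 fires R4, R6, giving wooden(d), penguin(d).
Round 3 fires R3, R9, giving visible(d), signed(d).
signed(d) first appears in round 3.

3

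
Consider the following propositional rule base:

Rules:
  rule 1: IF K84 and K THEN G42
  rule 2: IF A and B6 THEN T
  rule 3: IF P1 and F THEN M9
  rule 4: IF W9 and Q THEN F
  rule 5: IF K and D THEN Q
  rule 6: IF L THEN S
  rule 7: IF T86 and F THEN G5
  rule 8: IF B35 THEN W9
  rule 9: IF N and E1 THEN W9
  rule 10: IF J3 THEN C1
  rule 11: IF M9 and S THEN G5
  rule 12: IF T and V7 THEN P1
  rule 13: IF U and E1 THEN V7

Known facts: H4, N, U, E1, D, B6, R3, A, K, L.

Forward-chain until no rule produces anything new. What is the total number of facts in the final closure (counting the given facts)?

Round 1: rule 2 [IF A and B6 THEN T]; rule 5 [IF K and D THEN Q]; rule 6 [IF L THEN S]; rule 9 [IF N and E1 THEN W9]; rule 13 [IF U and E1 THEN V7]. Adds T, Q, S, W9, V7.
Round 2: rule 4 [IF W9 and Q THEN F]; rule 12 [IF T and V7 THEN P1]. Adds F, P1.
Round 3: rule 3 [IF P1 and F THEN M9]. Adds M9.
Round 4: rule 11 [IF M9 and S THEN G5]. Adds G5.
Closure: {A, B6, D, E1, F, G5, H4, K, L, M9, N, P1, Q, R3, S, T, U, V7, W9} — 19 facts.

19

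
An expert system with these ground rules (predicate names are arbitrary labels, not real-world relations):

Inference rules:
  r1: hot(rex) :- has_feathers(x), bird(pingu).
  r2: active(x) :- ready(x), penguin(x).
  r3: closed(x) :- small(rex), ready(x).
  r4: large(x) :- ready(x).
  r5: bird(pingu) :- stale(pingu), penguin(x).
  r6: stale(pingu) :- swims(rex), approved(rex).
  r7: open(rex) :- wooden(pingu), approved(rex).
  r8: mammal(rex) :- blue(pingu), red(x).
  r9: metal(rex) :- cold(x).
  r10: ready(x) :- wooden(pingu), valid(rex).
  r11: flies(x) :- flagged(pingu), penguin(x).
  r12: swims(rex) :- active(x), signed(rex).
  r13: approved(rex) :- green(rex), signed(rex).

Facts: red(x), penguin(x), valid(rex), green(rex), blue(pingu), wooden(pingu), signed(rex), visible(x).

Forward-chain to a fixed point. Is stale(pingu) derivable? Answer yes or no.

yes

Round 1: r8 [mammal(rex) :- blue(pingu), red(x).]; r10 [ready(x) :- wooden(pingu), valid(rex).]; r13 [approved(rex) :- green(rex), signed(rex).]. New: mammal(rex), ready(x), approved(rex).
Round 2: r2 [active(x) :- ready(x), penguin(x).]; r4 [large(x) :- ready(x).]; r7 [open(rex) :- wooden(pingu), approved(rex).]. New: active(x), large(x), open(rex).
Round 3: r12 [swims(rex) :- active(x), signed(rex).]. New: swims(rex).
Round 4: r6 [stale(pingu) :- swims(rex), approved(rex).]. New: stale(pingu).
Round 5: r5 [bird(pingu) :- stale(pingu), penguin(x).]. New: bird(pingu).
stale(pingu) appears in round 4, so it is derivable.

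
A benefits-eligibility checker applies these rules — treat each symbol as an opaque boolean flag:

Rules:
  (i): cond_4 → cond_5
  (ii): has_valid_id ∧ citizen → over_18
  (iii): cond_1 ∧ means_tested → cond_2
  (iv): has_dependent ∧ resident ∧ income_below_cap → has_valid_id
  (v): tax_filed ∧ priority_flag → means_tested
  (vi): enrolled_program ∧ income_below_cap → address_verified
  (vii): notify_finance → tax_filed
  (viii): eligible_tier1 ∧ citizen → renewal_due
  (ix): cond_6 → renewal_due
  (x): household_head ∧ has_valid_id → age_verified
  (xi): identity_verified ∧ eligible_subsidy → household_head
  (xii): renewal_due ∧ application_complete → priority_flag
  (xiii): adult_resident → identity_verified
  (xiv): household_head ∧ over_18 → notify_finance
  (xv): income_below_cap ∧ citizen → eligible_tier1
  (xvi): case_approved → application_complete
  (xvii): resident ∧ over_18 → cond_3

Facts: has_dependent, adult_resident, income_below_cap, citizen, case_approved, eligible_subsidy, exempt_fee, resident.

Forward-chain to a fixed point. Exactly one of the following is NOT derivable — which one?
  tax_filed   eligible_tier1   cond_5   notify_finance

[1] (iv) [has_dependent ∧ resident ∧ income_below_cap → has_valid_id]; (xiii) [adult_resident → identity_verified]; (xv) [income_below_cap ∧ citizen → eligible_tier1]; (xvi) [case_approved → application_complete]. ⇒ new: has_valid_id, identity_verified, eligible_tier1, application_complete.
[2] (ii) [has_valid_id ∧ citizen → over_18]; (viii) [eligible_tier1 ∧ citizen → renewal_due]; (xi) [identity_verified ∧ eligible_subsidy → household_head]. ⇒ new: over_18, renewal_due, household_head.
[3] (x) [household_head ∧ has_valid_id → age_verified]; (xii) [renewal_due ∧ application_complete → priority_flag]; (xiv) [household_head ∧ over_18 → notify_finance]; (xvii) [resident ∧ over_18 → cond_3]. ⇒ new: age_verified, priority_flag, notify_finance, cond_3.
[4] (vii) [notify_finance → tax_filed]. ⇒ new: tax_filed.
[5] (v) [tax_filed ∧ priority_flag → means_tested]. ⇒ new: means_tested.
Derived: notify_finance (round 3), eligible_tier1 (round 1), tax_filed (round 4). cond_5 never appears in any round.

cond_5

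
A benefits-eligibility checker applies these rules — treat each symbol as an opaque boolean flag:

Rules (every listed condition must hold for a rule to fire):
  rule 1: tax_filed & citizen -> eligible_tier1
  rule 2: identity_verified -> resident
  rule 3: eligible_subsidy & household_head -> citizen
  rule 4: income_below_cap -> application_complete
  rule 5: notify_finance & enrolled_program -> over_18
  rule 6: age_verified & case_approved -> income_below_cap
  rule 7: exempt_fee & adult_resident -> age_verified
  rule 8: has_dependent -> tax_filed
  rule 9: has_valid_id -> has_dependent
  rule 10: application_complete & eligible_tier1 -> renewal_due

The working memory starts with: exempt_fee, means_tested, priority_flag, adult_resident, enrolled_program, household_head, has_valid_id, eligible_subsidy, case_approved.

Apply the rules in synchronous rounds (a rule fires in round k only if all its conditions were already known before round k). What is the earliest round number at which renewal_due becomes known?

Round 1 — rule 3, rule 7, rule 9, derive citizen, age_verified, has_dependent.
Round 2 — rule 6, rule 8, derive income_below_cap, tax_filed.
Round 3 — rule 1, rule 4, derive eligible_tier1, application_complete.
Round 4 — rule 10, derive renewal_due.
renewal_due first appears in round 4.

4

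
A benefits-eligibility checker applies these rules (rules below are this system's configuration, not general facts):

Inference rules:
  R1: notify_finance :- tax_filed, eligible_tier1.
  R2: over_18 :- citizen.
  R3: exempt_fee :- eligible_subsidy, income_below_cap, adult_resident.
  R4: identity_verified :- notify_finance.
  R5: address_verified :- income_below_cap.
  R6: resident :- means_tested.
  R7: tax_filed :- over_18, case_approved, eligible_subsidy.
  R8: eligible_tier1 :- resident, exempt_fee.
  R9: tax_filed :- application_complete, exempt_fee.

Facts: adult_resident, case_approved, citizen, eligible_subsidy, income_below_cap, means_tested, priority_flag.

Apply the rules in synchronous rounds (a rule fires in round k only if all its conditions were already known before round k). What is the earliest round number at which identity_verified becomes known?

[1] R2 [over_18 :- citizen.]; R3 [exempt_fee :- eligible_subsidy, income_below_cap, adult_resident.]; R5 [address_verified :- income_below_cap.]; R6 [resident :- means_tested.]. ⇒ new: over_18, exempt_fee, address_verified, resident.
[2] R7 [tax_filed :- over_18, case_approved, eligible_subsidy.]; R8 [eligible_tier1 :- resident, exempt_fee.]. ⇒ new: tax_filed, eligible_tier1.
[3] R1 [notify_finance :- tax_filed, eligible_tier1.]. ⇒ new: notify_finance.
[4] R4 [identity_verified :- notify_finance.]. ⇒ new: identity_verified.
identity_verified first appears in round 4.

4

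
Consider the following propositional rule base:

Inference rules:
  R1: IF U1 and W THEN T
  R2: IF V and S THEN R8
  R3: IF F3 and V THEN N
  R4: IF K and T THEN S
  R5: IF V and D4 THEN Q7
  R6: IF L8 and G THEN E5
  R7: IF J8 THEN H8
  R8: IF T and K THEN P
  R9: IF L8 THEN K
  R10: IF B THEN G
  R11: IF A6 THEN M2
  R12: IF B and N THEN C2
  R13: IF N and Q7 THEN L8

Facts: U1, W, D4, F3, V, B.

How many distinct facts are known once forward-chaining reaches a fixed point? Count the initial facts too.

Round 1: R1 [IF U1 and W THEN T]; R3 [IF F3 and V THEN N]; R5 [IF V and D4 THEN Q7]; R10 [IF B THEN G]. Adds T, N, Q7, G.
Round 2: R12 [IF B and N THEN C2]; R13 [IF N and Q7 THEN L8]. Adds C2, L8.
Round 3: R6 [IF L8 and G THEN E5]; R9 [IF L8 THEN K]. Adds E5, K.
Round 4: R4 [IF K and T THEN S]; R8 [IF T and K THEN P]. Adds S, P.
Round 5: R2 [IF V and S THEN R8]. Adds R8.
Closure: {B, C2, D4, E5, F3, G, K, L8, N, P, Q7, R8, S, T, U1, V, W} — 17 facts.

17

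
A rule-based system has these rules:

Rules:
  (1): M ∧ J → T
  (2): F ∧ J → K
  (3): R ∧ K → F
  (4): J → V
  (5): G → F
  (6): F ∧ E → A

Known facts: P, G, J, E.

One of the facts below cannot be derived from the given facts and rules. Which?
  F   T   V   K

T

Round 1 — (4), (5), derive V, F.
Round 2 — (2), (6), derive K, A.
Derived: K (round 2), F (round 1), V (round 1). T never appears in any round.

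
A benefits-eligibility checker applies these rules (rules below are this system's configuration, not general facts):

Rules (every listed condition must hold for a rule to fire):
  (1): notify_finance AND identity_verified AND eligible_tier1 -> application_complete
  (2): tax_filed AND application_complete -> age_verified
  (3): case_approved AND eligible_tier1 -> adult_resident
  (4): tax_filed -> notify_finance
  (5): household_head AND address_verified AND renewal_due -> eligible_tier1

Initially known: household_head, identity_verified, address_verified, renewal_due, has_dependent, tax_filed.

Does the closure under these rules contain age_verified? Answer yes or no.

yes

Round 1: (4) [tax_filed -> notify_finance]; (5) [household_head AND address_verified AND renewal_due -> eligible_tier1]. Adds notify_finance, eligible_tier1.
Round 2: (1) [notify_finance AND identity_verified AND eligible_tier1 -> application_complete]. Adds application_complete.
Round 3: (2) [tax_filed AND application_complete -> age_verified]. Adds age_verified.
age_verified appears in round 3, so it is derivable.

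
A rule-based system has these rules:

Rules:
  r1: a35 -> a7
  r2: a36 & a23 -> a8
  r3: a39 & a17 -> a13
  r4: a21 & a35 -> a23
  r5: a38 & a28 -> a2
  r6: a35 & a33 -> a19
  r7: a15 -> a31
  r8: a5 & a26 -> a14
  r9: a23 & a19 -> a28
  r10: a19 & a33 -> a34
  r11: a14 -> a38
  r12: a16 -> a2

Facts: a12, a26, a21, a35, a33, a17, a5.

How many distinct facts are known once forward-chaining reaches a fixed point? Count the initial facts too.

Round 1 fires r1, r4, r6, r8, giving a7, a23, a19, a14.
Round 2 fires r9, r10, r11, giving a28, a34, a38.
Round 3 fires r5, giving a2.
Closure: {a12, a14, a17, a19, a2, a21, a23, a26, a28, a33, a34, a35, a38, a5, a7} — 15 facts.

15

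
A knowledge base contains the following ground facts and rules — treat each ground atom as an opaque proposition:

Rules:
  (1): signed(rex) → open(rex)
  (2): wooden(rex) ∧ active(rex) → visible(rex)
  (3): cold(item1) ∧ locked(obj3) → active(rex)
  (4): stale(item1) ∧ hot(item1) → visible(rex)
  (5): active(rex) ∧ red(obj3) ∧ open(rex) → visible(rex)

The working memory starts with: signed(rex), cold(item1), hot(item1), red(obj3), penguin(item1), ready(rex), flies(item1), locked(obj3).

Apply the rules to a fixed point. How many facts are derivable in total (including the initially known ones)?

11

[1] (1) [signed(rex) → open(rex)]; (3) [cold(item1) ∧ locked(obj3) → active(rex)]. ⇒ new: open(rex), active(rex).
[2] (5) [active(rex) ∧ red(obj3) ∧ open(rex) → visible(rex)]. ⇒ new: visible(rex).
Closure: {active(rex), cold(item1), flies(item1), hot(item1), locked(obj3), open(rex), penguin(item1), ready(rex), red(obj3), signed(rex), visible(rex)} — 11 facts.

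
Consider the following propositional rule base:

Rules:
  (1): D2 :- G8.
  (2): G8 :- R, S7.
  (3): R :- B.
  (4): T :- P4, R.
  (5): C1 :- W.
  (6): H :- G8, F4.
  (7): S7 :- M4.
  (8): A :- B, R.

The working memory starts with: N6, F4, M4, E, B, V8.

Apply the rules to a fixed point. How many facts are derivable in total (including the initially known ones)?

12

Round 1 — (3), (7), derive R, S7.
Round 2 — (2), (8), derive G8, A.
Round 3 — (1), (6), derive D2, H.
Closure: {A, B, D2, E, F4, G8, H, M4, N6, R, S7, V8} — 12 facts.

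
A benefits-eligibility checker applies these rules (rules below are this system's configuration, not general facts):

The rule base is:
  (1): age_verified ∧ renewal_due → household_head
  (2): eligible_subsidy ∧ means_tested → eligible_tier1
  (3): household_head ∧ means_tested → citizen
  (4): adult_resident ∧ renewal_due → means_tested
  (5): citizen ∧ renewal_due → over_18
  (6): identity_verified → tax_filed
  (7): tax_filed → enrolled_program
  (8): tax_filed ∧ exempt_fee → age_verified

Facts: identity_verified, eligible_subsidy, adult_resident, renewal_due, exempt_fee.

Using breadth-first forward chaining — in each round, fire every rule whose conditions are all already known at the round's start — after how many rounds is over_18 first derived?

5

Round 1 fires (4), (6), giving means_tested, tax_filed.
Round 2 fires (2), (7), (8), giving eligible_tier1, enrolled_program, age_verified.
Round 3 fires (1), giving household_head.
Round 4 fires (3), giving citizen.
Round 5 fires (5), giving over_18.
over_18 first appears in round 5.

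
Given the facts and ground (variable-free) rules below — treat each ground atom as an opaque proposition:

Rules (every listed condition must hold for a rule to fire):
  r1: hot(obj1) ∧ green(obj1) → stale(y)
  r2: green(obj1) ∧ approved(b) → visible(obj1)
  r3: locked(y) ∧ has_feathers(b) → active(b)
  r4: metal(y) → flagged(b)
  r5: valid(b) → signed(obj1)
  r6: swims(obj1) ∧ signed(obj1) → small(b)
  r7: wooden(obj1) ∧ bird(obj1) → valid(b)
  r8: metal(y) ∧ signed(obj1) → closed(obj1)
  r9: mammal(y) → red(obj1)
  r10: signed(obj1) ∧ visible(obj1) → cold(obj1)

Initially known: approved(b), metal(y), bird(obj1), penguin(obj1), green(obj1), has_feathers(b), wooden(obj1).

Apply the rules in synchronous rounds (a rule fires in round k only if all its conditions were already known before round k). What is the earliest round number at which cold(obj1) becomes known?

Round 1: r2 [green(obj1) ∧ approved(b) → visible(obj1)]; r4 [metal(y) → flagged(b)]; r7 [wooden(obj1) ∧ bird(obj1) → valid(b)]. New: visible(obj1), flagged(b), valid(b).
Round 2: r5 [valid(b) → signed(obj1)]. New: signed(obj1).
Round 3: r8 [metal(y) ∧ signed(obj1) → closed(obj1)]; r10 [signed(obj1) ∧ visible(obj1) → cold(obj1)]. New: closed(obj1), cold(obj1).
cold(obj1) first appears in round 3.

3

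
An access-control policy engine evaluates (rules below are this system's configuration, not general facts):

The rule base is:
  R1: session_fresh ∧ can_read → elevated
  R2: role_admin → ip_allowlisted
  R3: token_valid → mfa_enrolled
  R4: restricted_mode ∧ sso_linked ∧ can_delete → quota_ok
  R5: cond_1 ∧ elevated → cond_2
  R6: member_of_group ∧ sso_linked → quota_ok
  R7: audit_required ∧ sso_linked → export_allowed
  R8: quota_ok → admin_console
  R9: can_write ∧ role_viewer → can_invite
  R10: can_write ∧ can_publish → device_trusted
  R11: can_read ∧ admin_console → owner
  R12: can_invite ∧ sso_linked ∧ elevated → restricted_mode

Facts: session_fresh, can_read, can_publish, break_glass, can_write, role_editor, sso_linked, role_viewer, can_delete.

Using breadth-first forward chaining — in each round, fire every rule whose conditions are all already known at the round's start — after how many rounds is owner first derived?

5

[1] R1 [session_fresh ∧ can_read → elevated]; R9 [can_write ∧ role_viewer → can_invite]; R10 [can_write ∧ can_publish → device_trusted]. ⇒ new: elevated, can_invite, device_trusted.
[2] R12 [can_invite ∧ sso_linked ∧ elevated → restricted_mode]. ⇒ new: restricted_mode.
[3] R4 [restricted_mode ∧ sso_linked ∧ can_delete → quota_ok]. ⇒ new: quota_ok.
[4] R8 [quota_ok → admin_console]. ⇒ new: admin_console.
[5] R11 [can_read ∧ admin_console → owner]. ⇒ new: owner.
owner first appears in round 5.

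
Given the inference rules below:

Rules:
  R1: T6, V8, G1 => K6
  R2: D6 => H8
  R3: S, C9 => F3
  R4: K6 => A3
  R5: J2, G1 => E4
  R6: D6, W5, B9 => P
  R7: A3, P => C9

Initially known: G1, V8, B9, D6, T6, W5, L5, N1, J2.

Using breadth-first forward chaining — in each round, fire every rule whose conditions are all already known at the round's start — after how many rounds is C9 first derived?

Round 1: R1 [T6, V8, G1 => K6]; R2 [D6 => H8]; R5 [J2, G1 => E4]; R6 [D6, W5, B9 => P]. Adds K6, H8, E4, P.
Round 2: R4 [K6 => A3]. Adds A3.
Round 3: R7 [A3, P => C9]. Adds C9.
C9 first appears in round 3.

3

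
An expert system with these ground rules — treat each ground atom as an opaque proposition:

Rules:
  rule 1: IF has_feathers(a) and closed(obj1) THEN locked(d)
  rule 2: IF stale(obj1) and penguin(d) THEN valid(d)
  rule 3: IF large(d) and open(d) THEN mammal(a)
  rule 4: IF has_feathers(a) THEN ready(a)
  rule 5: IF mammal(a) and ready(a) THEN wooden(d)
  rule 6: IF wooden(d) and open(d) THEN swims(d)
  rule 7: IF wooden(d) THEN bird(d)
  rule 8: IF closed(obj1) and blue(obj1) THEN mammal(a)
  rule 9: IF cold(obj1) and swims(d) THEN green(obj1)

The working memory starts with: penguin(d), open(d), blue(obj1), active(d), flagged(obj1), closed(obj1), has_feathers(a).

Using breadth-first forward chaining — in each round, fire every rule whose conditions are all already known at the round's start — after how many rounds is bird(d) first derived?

3

Round 1: rule 1 [IF has_feathers(a) and closed(obj1) THEN locked(d)]; rule 4 [IF has_feathers(a) THEN ready(a)]; rule 8 [IF closed(obj1) and blue(obj1) THEN mammal(a)]. New: locked(d), ready(a), mammal(a).
Round 2: rule 5 [IF mammal(a) and ready(a) THEN wooden(d)]. New: wooden(d).
Round 3: rule 6 [IF wooden(d) and open(d) THEN swims(d)]; rule 7 [IF wooden(d) THEN bird(d)]. New: swims(d), bird(d).
bird(d) first appears in round 3.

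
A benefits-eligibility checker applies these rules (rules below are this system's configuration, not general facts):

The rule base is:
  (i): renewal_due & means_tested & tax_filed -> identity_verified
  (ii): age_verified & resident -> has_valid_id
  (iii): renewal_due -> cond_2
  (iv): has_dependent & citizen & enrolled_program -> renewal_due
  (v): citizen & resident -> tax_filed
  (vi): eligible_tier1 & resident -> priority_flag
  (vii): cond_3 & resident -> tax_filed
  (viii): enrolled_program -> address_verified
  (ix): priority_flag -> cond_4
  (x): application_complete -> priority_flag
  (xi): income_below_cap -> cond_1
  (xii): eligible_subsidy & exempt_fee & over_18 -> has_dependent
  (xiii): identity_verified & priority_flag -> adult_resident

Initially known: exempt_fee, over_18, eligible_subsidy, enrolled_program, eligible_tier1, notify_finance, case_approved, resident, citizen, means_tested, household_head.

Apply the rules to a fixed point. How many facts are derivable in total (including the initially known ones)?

Round 1 — (v), (vi), (viii), (xii), derive tax_filed, priority_flag, address_verified, has_dependent.
Round 2 — (iv), (ix), derive renewal_due, cond_4.
Round 3 — (i), (iii), derive identity_verified, cond_2.
Round 4 — (xiii), derive adult_resident.
Closure: {address_verified, adult_resident, case_approved, citizen, cond_2, cond_4, eligible_subsidy, eligible_tier1, enrolled_program, exempt_fee, has_dependent, household_head, identity_verified, means_tested, notify_finance, over_18, priority_flag, renewal_due, resident, tax_filed} — 20 facts.

20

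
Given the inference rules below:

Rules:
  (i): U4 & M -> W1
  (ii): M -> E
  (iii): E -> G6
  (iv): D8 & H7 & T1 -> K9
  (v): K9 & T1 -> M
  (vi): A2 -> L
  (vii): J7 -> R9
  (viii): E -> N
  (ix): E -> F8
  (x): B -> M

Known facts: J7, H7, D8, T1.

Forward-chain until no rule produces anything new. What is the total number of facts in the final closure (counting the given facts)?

Round 1 fires (iv), (vii), giving K9, R9.
Round 2 fires (v), giving M.
Round 3 fires (ii), giving E.
Round 4 fires (iii), (viii), (ix), giving G6, N, F8.
Closure: {D8, E, F8, G6, H7, J7, K9, M, N, R9, T1} — 11 facts.

11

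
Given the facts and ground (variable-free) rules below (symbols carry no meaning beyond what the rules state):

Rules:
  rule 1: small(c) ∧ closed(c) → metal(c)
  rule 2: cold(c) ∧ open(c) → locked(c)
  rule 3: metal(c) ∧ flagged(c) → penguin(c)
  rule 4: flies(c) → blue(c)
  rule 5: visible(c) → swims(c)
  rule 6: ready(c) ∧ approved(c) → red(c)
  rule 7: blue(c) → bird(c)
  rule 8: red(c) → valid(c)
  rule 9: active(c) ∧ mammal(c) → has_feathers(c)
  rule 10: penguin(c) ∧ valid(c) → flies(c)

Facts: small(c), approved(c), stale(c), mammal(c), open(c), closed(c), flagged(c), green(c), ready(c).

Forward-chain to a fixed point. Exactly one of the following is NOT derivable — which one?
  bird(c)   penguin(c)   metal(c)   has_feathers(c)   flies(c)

Round 1 — rule 1, rule 6, derive metal(c), red(c).
Round 2 — rule 3, rule 8, derive penguin(c), valid(c).
Round 3 — rule 10, derive flies(c).
Round 4 — rule 4, derive blue(c).
Round 5 — rule 7, derive bird(c).
Derived: penguin(c) (round 2), flies(c) (round 3), bird(c) (round 5), metal(c) (round 1). has_feathers(c) never appears in any round.

has_feathers(c)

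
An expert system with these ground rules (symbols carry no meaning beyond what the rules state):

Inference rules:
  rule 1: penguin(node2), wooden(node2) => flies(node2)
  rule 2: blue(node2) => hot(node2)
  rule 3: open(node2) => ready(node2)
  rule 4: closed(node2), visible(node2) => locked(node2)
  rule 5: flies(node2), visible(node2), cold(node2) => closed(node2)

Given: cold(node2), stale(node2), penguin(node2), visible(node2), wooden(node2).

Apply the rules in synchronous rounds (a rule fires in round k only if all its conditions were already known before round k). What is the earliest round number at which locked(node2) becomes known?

3

Round 1: rule 1 [penguin(node2), wooden(node2) => flies(node2)]. Adds flies(node2).
Round 2: rule 5 [flies(node2), visible(node2), cold(node2) => closed(node2)]. Adds closed(node2).
Round 3: rule 4 [closed(node2), visible(node2) => locked(node2)]. Adds locked(node2).
locked(node2) first appears in round 3.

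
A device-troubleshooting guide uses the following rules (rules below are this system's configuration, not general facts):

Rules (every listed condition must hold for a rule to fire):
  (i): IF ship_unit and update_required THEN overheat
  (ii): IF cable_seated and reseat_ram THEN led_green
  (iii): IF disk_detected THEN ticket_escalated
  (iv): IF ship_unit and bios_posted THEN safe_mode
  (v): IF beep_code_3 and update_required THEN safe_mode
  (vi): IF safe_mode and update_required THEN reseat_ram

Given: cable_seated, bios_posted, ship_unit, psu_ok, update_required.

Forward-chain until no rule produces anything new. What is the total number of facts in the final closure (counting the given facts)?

Round 1 fires (i), (iv), giving overheat, safe_mode.
Round 2 fires (vi), giving reseat_ram.
Round 3 fires (ii), giving led_green.
Closure: {bios_posted, cable_seated, led_green, overheat, psu_ok, reseat_ram, safe_mode, ship_unit, update_required} — 9 facts.

9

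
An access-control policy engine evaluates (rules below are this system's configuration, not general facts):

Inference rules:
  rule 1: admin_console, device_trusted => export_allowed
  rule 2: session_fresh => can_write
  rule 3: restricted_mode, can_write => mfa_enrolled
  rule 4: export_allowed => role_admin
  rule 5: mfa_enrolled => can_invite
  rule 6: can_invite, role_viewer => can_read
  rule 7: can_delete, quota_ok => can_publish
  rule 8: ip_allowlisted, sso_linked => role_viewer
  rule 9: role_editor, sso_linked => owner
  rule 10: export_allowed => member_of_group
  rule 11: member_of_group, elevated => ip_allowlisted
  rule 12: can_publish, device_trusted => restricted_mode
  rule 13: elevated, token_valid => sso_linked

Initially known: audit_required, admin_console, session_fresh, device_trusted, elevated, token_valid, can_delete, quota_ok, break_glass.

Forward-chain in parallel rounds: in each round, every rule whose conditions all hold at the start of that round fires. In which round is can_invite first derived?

4

Round 1: rule 1 [admin_console, device_trusted => export_allowed]; rule 2 [session_fresh => can_write]; rule 7 [can_delete, quota_ok => can_publish]; rule 13 [elevated, token_valid => sso_linked]. New: export_allowed, can_write, can_publish, sso_linked.
Round 2: rule 4 [export_allowed => role_admin]; rule 10 [export_allowed => member_of_group]; rule 12 [can_publish, device_trusted => restricted_mode]. New: role_admin, member_of_group, restricted_mode.
Round 3: rule 3 [restricted_mode, can_write => mfa_enrolled]; rule 11 [member_of_group, elevated => ip_allowlisted]. New: mfa_enrolled, ip_allowlisted.
Round 4: rule 5 [mfa_enrolled => can_invite]; rule 8 [ip_allowlisted, sso_linked => role_viewer]. New: can_invite, role_viewer.
can_invite first appears in round 4.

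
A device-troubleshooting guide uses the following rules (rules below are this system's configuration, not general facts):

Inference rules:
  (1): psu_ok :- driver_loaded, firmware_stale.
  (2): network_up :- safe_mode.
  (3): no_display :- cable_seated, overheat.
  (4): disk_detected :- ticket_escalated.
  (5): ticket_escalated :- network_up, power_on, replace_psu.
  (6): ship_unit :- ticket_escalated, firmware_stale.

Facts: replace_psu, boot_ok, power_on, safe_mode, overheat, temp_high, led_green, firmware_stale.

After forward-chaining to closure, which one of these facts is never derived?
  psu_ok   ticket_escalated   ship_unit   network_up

psu_ok

Round 1 — (2), derive network_up.
Round 2 — (5), derive ticket_escalated.
Round 3 — (4), (6), derive disk_detected, ship_unit.
Derived: ticket_escalated (round 2), ship_unit (round 3), network_up (round 1). psu_ok never appears in any round.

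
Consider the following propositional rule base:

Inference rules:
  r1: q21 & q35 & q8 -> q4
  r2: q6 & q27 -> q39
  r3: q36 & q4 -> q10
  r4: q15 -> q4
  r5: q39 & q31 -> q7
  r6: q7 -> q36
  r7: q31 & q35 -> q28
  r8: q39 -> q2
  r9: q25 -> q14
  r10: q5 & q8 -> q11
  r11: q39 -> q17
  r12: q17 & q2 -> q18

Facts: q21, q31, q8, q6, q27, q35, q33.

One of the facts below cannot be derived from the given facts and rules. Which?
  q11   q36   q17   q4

Round 1 fires r1, r2, r7, giving q4, q39, q28.
Round 2 fires r5, r8, r11, giving q7, q2, q17.
Round 3 fires r6, r12, giving q36, q18.
Round 4 fires r3, giving q10.
Derived: q36 (round 3), q17 (round 2), q4 (round 1). q11 never appears in any round.

q11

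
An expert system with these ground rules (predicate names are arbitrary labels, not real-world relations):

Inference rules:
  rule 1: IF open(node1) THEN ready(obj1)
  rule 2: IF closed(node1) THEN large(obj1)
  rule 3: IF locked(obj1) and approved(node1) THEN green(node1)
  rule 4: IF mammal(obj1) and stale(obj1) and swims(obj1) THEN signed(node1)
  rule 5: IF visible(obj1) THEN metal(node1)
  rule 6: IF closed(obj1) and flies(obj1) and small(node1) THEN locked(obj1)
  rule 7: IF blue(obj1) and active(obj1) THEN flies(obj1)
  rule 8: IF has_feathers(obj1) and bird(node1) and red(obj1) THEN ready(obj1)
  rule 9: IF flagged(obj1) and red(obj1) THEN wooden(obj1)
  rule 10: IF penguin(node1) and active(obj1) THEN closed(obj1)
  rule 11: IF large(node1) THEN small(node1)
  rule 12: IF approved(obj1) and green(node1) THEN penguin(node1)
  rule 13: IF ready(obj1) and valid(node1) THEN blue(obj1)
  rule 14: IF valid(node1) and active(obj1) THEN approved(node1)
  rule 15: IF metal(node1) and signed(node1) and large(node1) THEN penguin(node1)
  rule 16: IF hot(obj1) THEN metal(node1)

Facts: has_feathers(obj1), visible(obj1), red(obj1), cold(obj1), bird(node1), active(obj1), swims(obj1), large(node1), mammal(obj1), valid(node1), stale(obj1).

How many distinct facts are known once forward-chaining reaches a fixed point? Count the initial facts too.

22

Round 1 — rule 4, rule 5, rule 8, rule 11, rule 14, derive signed(node1), metal(node1), ready(obj1), small(node1), approved(node1).
Round 2 — rule 13, rule 15, derive blue(obj1), penguin(node1).
Round 3 — rule 7, rule 10, derive flies(obj1), closed(obj1).
Round 4 — rule 6, derive locked(obj1).
Round 5 — rule 3, derive green(node1).
Closure: {active(obj1), approved(node1), bird(node1), blue(obj1), closed(obj1), cold(obj1), flies(obj1), green(node1), has_feathers(obj1), large(node1), locked(obj1), mammal(obj1), metal(node1), penguin(node1), ready(obj1), red(obj1), signed(node1), small(node1), stale(obj1), swims(obj1), valid(node1), visible(obj1)} — 22 facts.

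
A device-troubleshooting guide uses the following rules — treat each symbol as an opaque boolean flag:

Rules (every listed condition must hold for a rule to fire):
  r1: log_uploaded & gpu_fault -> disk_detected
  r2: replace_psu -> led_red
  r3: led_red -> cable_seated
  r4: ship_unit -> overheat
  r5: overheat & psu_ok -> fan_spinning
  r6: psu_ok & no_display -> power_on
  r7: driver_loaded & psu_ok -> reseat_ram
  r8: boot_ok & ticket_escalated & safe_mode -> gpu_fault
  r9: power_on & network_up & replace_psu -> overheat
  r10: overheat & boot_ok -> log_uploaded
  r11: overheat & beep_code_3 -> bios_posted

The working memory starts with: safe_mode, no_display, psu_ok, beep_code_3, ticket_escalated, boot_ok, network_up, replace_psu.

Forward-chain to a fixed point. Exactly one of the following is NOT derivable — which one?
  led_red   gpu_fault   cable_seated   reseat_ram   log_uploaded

reseat_ram

Round 1: r2 [replace_psu -> led_red]; r6 [psu_ok & no_display -> power_on]; r8 [boot_ok & ticket_escalated & safe_mode -> gpu_fault]. New: led_red, power_on, gpu_fault.
Round 2: r3 [led_red -> cable_seated]; r9 [power_on & network_up & replace_psu -> overheat]. New: cable_seated, overheat.
Round 3: r5 [overheat & psu_ok -> fan_spinning]; r10 [overheat & boot_ok -> log_uploaded]; r11 [overheat & beep_code_3 -> bios_posted]. New: fan_spinning, log_uploaded, bios_posted.
Round 4: r1 [log_uploaded & gpu_fault -> disk_detected]. New: disk_detected.
Derived: cable_seated (round 2), gpu_fault (round 1), log_uploaded (round 3), led_red (round 1). reseat_ram never appears in any round.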